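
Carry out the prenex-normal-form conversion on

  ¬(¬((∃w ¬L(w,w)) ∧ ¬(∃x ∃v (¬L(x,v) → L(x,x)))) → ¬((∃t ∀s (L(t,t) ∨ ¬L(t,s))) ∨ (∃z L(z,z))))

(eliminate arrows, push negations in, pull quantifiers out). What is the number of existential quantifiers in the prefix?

4

Eliminate → and ↔ using ¬ and ∨.
  ¬(¬¬((∃w ¬L(w,w)) ∧ ¬(∃x ∃v (¬¬L(x,v) ∨ L(x,x)))) ∨ ¬((∃t ∀s (L(t,t) ∨ ¬L(t,s))) ∨ (∃z L(z,z))))
Push ¬ through the quantifiers and connectives to reach negation normal form:
  ((∀w L(w,w)) ∨ (∃x ∃v (L(x,v) ∨ L(x,x)))) ∧ ((∃t ∀s (L(t,t) ∨ ¬L(t,s))) ∨ (∃z L(z,z)))
All bound variables are already distinct, so no renaming is needed.
Finally move all quantifiers to the prefix:
  ∀w ∃x ∃v ∃t ∀s ∃z ((L(w,w) ∨ L(x,v) ∨ L(x,x)) ∧ (L(t,t) ∨ ¬L(t,s) ∨ L(z,z)))
The prefix is ∀w ∃x ∃v ∃t ∀s ∃z: 2 universal, 4 existential.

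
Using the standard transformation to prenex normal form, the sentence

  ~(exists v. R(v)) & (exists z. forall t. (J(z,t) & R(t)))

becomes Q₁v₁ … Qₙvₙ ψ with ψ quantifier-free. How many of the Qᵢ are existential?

Drive negations inward (¬∀x A ≡ ∃x ¬A, ¬∃x A ≡ ∀x ¬A, De Morgan for ∧/∨):
  (forall v. ~R(v)) & (exists z. forall t. (J(z,t) & R(t)))
Extract every quantifier outward, since the variables are now distinct and don't occur free across branches:
  forall v. exists z. forall t. (~R(v) & J(z,t) & R(t))
The prefix is forall v exists z forall t: 2 universal, 1 existential.

1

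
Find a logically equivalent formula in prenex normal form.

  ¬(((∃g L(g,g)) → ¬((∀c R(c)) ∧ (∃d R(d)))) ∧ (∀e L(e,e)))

Eliminate → and ↔ using ¬ and ∨.
  ¬((¬(∃g L(g,g)) ∨ ¬((∀c R(c)) ∧ (∃d R(d)))) ∧ (∀e L(e,e)))
Drive negations inward (¬∀x A ≡ ∃x ¬A, ¬∃x A ≡ ∀x ¬A, De Morgan for ∧/∨):
  (∃g L(g,g)) ∧ (∀c R(c)) ∧ (∃d R(d)) ∨ (∃e ¬L(e,e))
All bound variables are already distinct, so no renaming is needed.
Extract every quantifier outward, since the variables are now distinct and don't occur free across branches:
  ∃g ∀c ∃d ∃e (L(g,g) ∧ R(c) ∧ R(d) ∨ ¬L(e,e))

∃g ∀c ∃d ∃e (L(g,g) ∧ R(c) ∧ R(d) ∨ ¬L(e,e))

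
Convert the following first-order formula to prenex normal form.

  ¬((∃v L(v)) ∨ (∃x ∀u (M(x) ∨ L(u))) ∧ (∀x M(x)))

∀v ∀x ∃u ∃y (¬L(v) ∧ (¬M(x) ∧ ¬L(u) ∨ ¬M(y)))

Push ¬ through the quantifiers and connectives to reach negation normal form:
  (∀v ¬L(v)) ∧ ((∀x ∃u (¬M(x) ∧ ¬L(u))) ∨ (∃x ¬M(x)))
Rename bound variables to avoid capture: x↦y.
  (∀v ¬L(v)) ∧ ((∀x ∃u (¬M(x) ∧ ¬L(u))) ∨ (∃y ¬M(y)))
Finally move all quantifiers to the prefix:
  ∀v ∀x ∃u ∃y (¬L(v) ∧ (¬M(x) ∧ ¬L(u) ∨ ¬M(y)))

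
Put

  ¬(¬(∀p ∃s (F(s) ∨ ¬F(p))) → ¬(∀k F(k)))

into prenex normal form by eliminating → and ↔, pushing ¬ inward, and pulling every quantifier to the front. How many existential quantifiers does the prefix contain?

First replace A → B with ¬A ∨ B.
  ¬(¬¬(∀p ∃s (F(s) ∨ ¬F(p))) ∨ ¬(∀k F(k)))
Push ¬ through the quantifiers and connectives to reach negation normal form:
  (∃p ∀s (¬F(s) ∧ F(p))) ∧ (∀k F(k))
All bound variables are already distinct, so no renaming is needed.
Extract every quantifier outward, since the variables are now distinct and don't occur free across branches:
  ∃p ∀s ∀k (¬F(s) ∧ F(p) ∧ F(k))
The prefix is ∃p ∀s ∀k: 2 universal, 1 existential.

1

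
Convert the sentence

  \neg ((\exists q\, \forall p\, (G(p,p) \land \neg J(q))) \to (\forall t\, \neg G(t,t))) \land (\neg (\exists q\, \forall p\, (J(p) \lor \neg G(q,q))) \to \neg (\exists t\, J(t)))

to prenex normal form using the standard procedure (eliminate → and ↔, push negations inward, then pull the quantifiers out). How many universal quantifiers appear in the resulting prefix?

Rewrite implications/biconditionals: A → B as ¬A ∨ B.
  \neg (\neg (\exists q\, \forall p\, (G(p,p) \land \neg J(q))) \lor (\forall t\, \neg G(t,t))) \land (\neg \neg (\exists q\, \forall p\, (J(p) \lor \neg G(q,q))) \lor \neg (\exists t\, J(t)))
Move each ¬ inward, flipping quantifiers it crosses:
  (\exists q\, \forall p\, (G(p,p) \land \neg J(q))) \land (\exists t\, G(t,t)) \land ((\exists q\, \forall p\, (J(p) \lor \neg G(q,q))) \lor (\forall t\, \neg J(t)))
Give each quantifier a distinct variable: q↦y1, p↦y, t↦w1.
  (\exists q\, \forall p\, (G(p,p) \land \neg J(q))) \land (\exists t\, G(t,t)) \land ((\exists y1\, \forall y\, (J(y) \lor \neg G(y1,y1))) \lor (\forall w1\, \neg J(w1)))
Extract every quantifier outward, since the variables are now distinct and don't occur free across branches:
  \exists q\, \forall p\, \exists t\, \exists y1\, \forall y\, \forall w1\, (G(p,p) \land \neg J(q) \land G(t,t) \land (J(y) \lor \neg G(y1,y1) \lor \neg J(w1)))
The prefix is \exists q \forall p \exists t \exists y1 \forall y \forall w1: 3 universal, 3 existential.

3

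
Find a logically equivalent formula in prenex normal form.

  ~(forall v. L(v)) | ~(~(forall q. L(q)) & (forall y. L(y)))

Move each ¬ inward, flipping quantifiers it crosses:
  (exists v. ~L(v)) | (forall q. L(q)) | (exists y. ~L(y))
All bound variables are already distinct, so no renaming is needed.
Extract every quantifier outward, since the variables are now distinct and don't occur free across branches:
  exists v. forall q. exists y. (~L(v) | L(q) | ~L(y))

exists v. forall q. exists y. (~L(v) | L(q) | ~L(y))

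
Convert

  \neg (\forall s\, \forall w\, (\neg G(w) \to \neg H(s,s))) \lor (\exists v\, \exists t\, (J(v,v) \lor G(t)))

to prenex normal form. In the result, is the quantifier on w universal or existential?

Eliminate → and ↔ using ¬ and ∨.
  \neg (\forall s\, \forall w\, (\neg \neg G(w) \lor \neg H(s,s))) \lor (\exists v\, \exists t\, (J(v,v) \lor G(t)))
Drive negations inward (¬∀x A ≡ ∃x ¬A, ¬∃x A ≡ ∀x ¬A, De Morgan for ∧/∨):
  (\exists s\, \exists w\, (\neg G(w) \land H(s,s))) \lor (\exists v\, \exists t\, (J(v,v) \lor G(t)))
Finally move all quantifiers to the prefix:
  \exists s\, \exists w\, \exists v\, \exists t\, (\neg G(w) \land H(s,s) \lor J(v,v) \lor G(t))
The quantifier \forall w sits under an odd number of negations (counting the antecedent side of each →), so it flips to \exists w.

existential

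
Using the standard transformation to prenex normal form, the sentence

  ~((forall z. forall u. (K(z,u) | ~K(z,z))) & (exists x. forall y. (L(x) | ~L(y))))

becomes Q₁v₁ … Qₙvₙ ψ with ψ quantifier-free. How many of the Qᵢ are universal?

1

Push ¬ through the quantifiers and connectives to reach negation normal form:
  (exists z. exists u. (~K(z,u) & K(z,z))) | (forall x. exists y. (~L(x) & L(y)))
All bound variables are already distinct, so no renaming is needed.
Finally move all quantifiers to the prefix:
  exists z. exists u. forall x. exists y. (~K(z,u) & K(z,z) | ~L(x) & L(y))
The prefix is exists z exists u forall x exists y: 1 universal, 3 existential.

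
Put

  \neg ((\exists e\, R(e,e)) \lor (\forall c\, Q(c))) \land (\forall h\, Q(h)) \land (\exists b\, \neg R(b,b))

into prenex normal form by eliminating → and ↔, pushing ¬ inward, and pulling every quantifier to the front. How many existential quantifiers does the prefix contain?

2

Drive negations inward (¬∀x A ≡ ∃x ¬A, ¬∃x A ≡ ∀x ¬A, De Morgan for ∧/∨):
  (\forall e\, \neg R(e,e)) \land (\exists c\, \neg Q(c)) \land (\forall h\, Q(h)) \land (\exists b\, \neg R(b,b))
Pull the quantifiers to the front (each side's bound variable is not free in the other side):
  \forall e\, \exists c\, \forall h\, \exists b\, (\neg R(e,e) \land \neg Q(c) \land Q(h) \land \neg R(b,b))
The prefix is \forall e \exists c \forall h \exists b: 2 universal, 2 existential.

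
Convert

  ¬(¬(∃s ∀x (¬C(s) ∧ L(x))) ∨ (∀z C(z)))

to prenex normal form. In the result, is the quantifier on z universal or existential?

existential

Move each ¬ inward, flipping quantifiers it crosses:
  (∃s ∀x (¬C(s) ∧ L(x))) ∧ (∃z ¬C(z))
All bound variables are already distinct, so no renaming is needed.
Pull the quantifiers to the front (each side's bound variable is not free in the other side):
  ∃s ∀x ∃z (¬C(s) ∧ L(x) ∧ ¬C(z))
The quantifier ∀z sits under an odd number of negations, so it flips to ∃z.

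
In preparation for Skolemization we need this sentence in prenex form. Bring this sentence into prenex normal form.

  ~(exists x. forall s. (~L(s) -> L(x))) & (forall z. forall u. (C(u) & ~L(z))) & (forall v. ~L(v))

forall x. exists s. forall z. forall u. forall v. (~L(s) & ~L(x) & C(u) & ~L(z) & ~L(v))

Eliminate → and ↔ using ¬ and ∨.
  ~(exists x. forall s. (~~L(s) | L(x))) & (forall z. forall u. (C(u) & ~L(z))) & (forall v. ~L(v))
Move each ¬ inward, flipping quantifiers it crosses:
  (forall x. exists s. (~L(s) & ~L(x))) & (forall z. forall u. (C(u) & ~L(z))) & (forall v. ~L(v))
All bound variables are already distinct, so no renaming is needed.
Extract every quantifier outward, since the variables are now distinct and don't occur free across branches:
  forall x. exists s. forall z. forall u. forall v. (~L(s) & ~L(x) & C(u) & ~L(z) & ~L(v))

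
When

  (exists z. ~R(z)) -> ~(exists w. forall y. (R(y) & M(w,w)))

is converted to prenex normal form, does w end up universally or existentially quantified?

Eliminate → and ↔ using ¬ and ∨.
  ~(exists z. ~R(z)) | ~(exists w. forall y. (R(y) & M(w,w)))
Push ¬ through the quantifiers and connectives to reach negation normal form:
  (forall z. R(z)) | (forall w. exists y. (~R(y) | ~M(w,w)))
All bound variables are already distinct, so no renaming is needed.
Pull the quantifiers to the front (each side's bound variable is not free in the other side):
  forall z. forall w. exists y. (R(z) | ~R(y) | ~M(w,w))
The quantifier exists w sits under an odd number of negations (counting the antecedent side of each →), so it flips to forall w.

universal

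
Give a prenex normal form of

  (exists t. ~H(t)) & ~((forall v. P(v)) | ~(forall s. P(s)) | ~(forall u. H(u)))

Move each ¬ inward, flipping quantifiers it crosses:
  (exists t. ~H(t)) & (exists v. ~P(v)) & (forall s. P(s)) & (forall u. H(u))
Pull the quantifiers to the front (each side's bound variable is not free in the other side):
  exists t. exists v. forall s. forall u. (~H(t) & ~P(v) & P(s) & H(u))

exists t. exists v. forall s. forall u. (~H(t) & ~P(v) & P(s) & H(u))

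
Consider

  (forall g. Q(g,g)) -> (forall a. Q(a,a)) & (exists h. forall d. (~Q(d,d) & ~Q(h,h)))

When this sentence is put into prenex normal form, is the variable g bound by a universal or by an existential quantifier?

First replace A → B with ¬A ∨ B.
  ~(forall g. Q(g,g)) | (forall a. Q(a,a)) & (exists h. forall d. (~Q(d,d) & ~Q(h,h)))
Move each ¬ inward, flipping quantifiers it crosses:
  (exists g. ~Q(g,g)) | (forall a. Q(a,a)) & (exists h. forall d. (~Q(d,d) & ~Q(h,h)))
All bound variables are already distinct, so no renaming is needed.
Extract every quantifier outward, since the variables are now distinct and don't occur free across branches:
  exists g. forall a. exists h. forall d. (~Q(g,g) | Q(a,a) & ~Q(d,d) & ~Q(h,h))
The quantifier forall g sits under an odd number of negations (counting the antecedent side of each →), so it flips to exists g.

existential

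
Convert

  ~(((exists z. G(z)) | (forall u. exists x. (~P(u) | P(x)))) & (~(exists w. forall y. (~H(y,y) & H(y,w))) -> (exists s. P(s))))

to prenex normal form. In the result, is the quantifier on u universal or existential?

existential

Eliminate → and ↔ using ¬ and ∨.
  ~(((exists z. G(z)) | (forall u. exists x. (~P(u) | P(x)))) & (~~(exists w. forall y. (~H(y,y) & H(y,w))) | (exists s. P(s))))
Push ¬ through the quantifiers and connectives to reach negation normal form:
  (forall z. ~G(z)) & (exists u. forall x. (P(u) & ~P(x))) | (forall w. exists y. (H(y,y) | ~H(y,w))) & (forall s. ~P(s))
All bound variables are already distinct, so no renaming is needed.
Finally move all quantifiers to the prefix:
  forall z. exists u. forall x. forall w. exists y. forall s. (~G(z) & P(u) & ~P(x) | (H(y,y) | ~H(y,w)) & ~P(s))
The quantifier forall u sits under an odd number of negations (counting the antecedent side of each →), so it flips to exists u.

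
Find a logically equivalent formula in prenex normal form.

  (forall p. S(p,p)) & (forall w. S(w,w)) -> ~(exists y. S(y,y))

exists p. exists w. forall y. (~S(p,p) | ~S(w,w) | ~S(y,y))

First replace A → B with ¬A ∨ B.
  ~((forall p. S(p,p)) & (forall w. S(w,w))) | ~(exists y. S(y,y))
Move each ¬ inward, flipping quantifiers it crosses:
  (exists p. ~S(p,p)) | (exists w. ~S(w,w)) | (forall y. ~S(y,y))
All bound variables are already distinct, so no renaming is needed.
Pull the quantifiers to the front (each side's bound variable is not free in the other side):
  exists p. exists w. forall y. (~S(p,p) | ~S(w,w) | ~S(y,y))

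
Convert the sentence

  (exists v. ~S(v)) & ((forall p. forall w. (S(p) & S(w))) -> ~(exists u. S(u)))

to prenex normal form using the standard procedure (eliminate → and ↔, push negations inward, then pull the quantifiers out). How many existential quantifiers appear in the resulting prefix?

Eliminate → and ↔ using ¬ and ∨.
  (exists v. ~S(v)) & (~(forall p. forall w. (S(p) & S(w))) | ~(exists u. S(u)))
Move each ¬ inward, flipping quantifiers it crosses:
  (exists v. ~S(v)) & ((exists p. exists w. (~S(p) | ~S(w))) | (forall u. ~S(u)))
All bound variables are already distinct, so no renaming is needed.
Pull the quantifiers to the front (each side's bound variable is not free in the other side):
  exists v. exists p. exists w. forall u. (~S(v) & (~S(p) | ~S(w) | ~S(u)))
The prefix is exists v exists p exists w forall u: 1 universal, 3 existential.

3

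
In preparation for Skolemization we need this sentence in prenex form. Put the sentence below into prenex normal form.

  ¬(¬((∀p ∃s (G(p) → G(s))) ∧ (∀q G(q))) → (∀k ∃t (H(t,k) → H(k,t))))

∃p ∀s ∃q ∃k ∀t ((G(p) ∧ ¬G(s) ∨ ¬G(q)) ∧ H(t,k) ∧ ¬H(k,t))

Rewrite implications/biconditionals: A → B as ¬A ∨ B.
  ¬(¬¬((∀p ∃s (¬G(p) ∨ G(s))) ∧ (∀q G(q))) ∨ (∀k ∃t (¬H(t,k) ∨ H(k,t))))
Drive negations inward (¬∀x A ≡ ∃x ¬A, ¬∃x A ≡ ∀x ¬A, De Morgan for ∧/∨):
  ((∃p ∀s (G(p) ∧ ¬G(s))) ∨ (∃q ¬G(q))) ∧ (∃k ∀t (H(t,k) ∧ ¬H(k,t)))
Extract every quantifier outward, since the variables are now distinct and don't occur free across branches:
  ∃p ∀s ∃q ∃k ∀t ((G(p) ∧ ¬G(s) ∨ ¬G(q)) ∧ H(t,k) ∧ ¬H(k,t))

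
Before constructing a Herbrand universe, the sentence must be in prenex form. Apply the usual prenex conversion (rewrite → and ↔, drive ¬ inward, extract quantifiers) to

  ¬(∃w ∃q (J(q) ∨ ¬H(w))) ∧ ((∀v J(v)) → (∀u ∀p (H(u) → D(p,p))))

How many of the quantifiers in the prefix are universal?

4

Rewrite implications/biconditionals: A → B as ¬A ∨ B.
  ¬(∃w ∃q (J(q) ∨ ¬H(w))) ∧ (¬(∀v J(v)) ∨ (∀u ∀p (¬H(u) ∨ D(p,p))))
Drive negations inward (¬∀x A ≡ ∃x ¬A, ¬∃x A ≡ ∀x ¬A, De Morgan for ∧/∨):
  (∀w ∀q (¬J(q) ∧ H(w))) ∧ ((∃v ¬J(v)) ∨ (∀u ∀p (¬H(u) ∨ D(p,p))))
All bound variables are already distinct, so no renaming is needed.
Extract every quantifier outward, since the variables are now distinct and don't occur free across branches:
  ∀w ∀q ∃v ∀u ∀p (¬J(q) ∧ H(w) ∧ (¬J(v) ∨ ¬H(u) ∨ D(p,p)))
The prefix is ∀w ∀q ∃v ∀u ∀p: 4 universal, 1 existential.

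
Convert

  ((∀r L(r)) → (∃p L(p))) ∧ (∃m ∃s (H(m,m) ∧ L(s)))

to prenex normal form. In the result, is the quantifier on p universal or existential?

Eliminate → and ↔ using ¬ and ∨.
  (¬(∀r L(r)) ∨ (∃p L(p))) ∧ (∃m ∃s (H(m,m) ∧ L(s)))
Move each ¬ inward, flipping quantifiers it crosses:
  ((∃r ¬L(r)) ∨ (∃p L(p))) ∧ (∃m ∃s (H(m,m) ∧ L(s)))
Pull the quantifiers to the front (each side's bound variable is not free in the other side):
  ∃r ∃p ∃m ∃s ((¬L(r) ∨ L(p)) ∧ H(m,m) ∧ L(s))
The quantifier ∃p sits under an even number of negations (counting the antecedent side of each →), so it remains existential.

existential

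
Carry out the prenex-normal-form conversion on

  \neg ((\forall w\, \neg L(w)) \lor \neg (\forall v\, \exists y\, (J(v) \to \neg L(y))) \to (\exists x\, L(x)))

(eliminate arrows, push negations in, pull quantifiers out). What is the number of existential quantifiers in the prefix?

1

Eliminate → and ↔ using ¬ and ∨.
  \neg (\neg ((\forall w\, \neg L(w)) \lor \neg (\forall v\, \exists y\, (\neg J(v) \lor \neg L(y)))) \lor (\exists x\, L(x)))
Push ¬ through the quantifiers and connectives to reach negation normal form:
  ((\forall w\, \neg L(w)) \lor (\exists v\, \forall y\, (J(v) \land L(y)))) \land (\forall x\, \neg L(x))
All bound variables are already distinct, so no renaming is needed.
Pull the quantifiers to the front (each side's bound variable is not free in the other side):
  \forall w\, \exists v\, \forall y\, \forall x\, ((\neg L(w) \lor J(v) \land L(y)) \land \neg L(x))
The prefix is \forall w \exists v \forall y \forall x: 3 universal, 1 existential.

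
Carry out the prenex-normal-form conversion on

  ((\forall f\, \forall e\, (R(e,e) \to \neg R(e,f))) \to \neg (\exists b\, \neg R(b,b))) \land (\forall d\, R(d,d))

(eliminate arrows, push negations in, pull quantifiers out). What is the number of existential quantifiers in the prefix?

Eliminate → and ↔ using ¬ and ∨.
  (\neg (\forall f\, \forall e\, (\neg R(e,e) \lor \neg R(e,f))) \lor \neg (\exists b\, \neg R(b,b))) \land (\forall d\, R(d,d))
Push ¬ through the quantifiers and connectives to reach negation normal form:
  ((\exists f\, \exists e\, (R(e,e) \land R(e,f))) \lor (\forall b\, R(b,b))) \land (\forall d\, R(d,d))
Finally move all quantifiers to the prefix:
  \exists f\, \exists e\, \forall b\, \forall d\, ((R(e,e) \land R(e,f) \lor R(b,b)) \land R(d,d))
The prefix is \exists f \exists e \forall b \forall d: 2 universal, 2 existential.

2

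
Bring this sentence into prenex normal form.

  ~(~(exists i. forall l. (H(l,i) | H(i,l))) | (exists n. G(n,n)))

exists i. forall l. forall n. ((H(l,i) | H(i,l)) & ~G(n,n))

Move each ¬ inward, flipping quantifiers it crosses:
  (exists i. forall l. (H(l,i) | H(i,l))) & (forall n. ~G(n,n))
Finally move all quantifiers to the prefix:
  exists i. forall l. forall n. ((H(l,i) | H(i,l)) & ~G(n,n))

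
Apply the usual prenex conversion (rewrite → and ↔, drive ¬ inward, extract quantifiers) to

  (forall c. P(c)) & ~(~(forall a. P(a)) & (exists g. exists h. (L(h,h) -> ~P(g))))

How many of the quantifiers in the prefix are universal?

Eliminate → and ↔ using ¬ and ∨.
  (forall c. P(c)) & ~(~(forall a. P(a)) & (exists g. exists h. (~L(h,h) | ~P(g))))
Push ¬ through the quantifiers and connectives to reach negation normal form:
  (forall c. P(c)) & ((forall a. P(a)) | (forall g. forall h. (L(h,h) & P(g))))
Extract every quantifier outward, since the variables are now distinct and don't occur free across branches:
  forall c. forall a. forall g. forall h. (P(c) & (P(a) | L(h,h) & P(g)))
The prefix is forall c forall a forall g forall h: 4 universal, 0 existential.

4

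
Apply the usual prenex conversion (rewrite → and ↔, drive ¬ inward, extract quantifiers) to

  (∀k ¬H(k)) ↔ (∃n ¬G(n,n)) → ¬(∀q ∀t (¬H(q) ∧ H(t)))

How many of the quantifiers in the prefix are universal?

First replace A → B with ¬A ∨ B; A ↔ B as (¬A ∨ B) ∧ (¬B ∨ A).
  (¬(∀k ¬H(k)) ∨ ¬(∃n ¬G(n,n)) ∨ ¬(∀q ∀t (¬H(q) ∧ H(t)))) ∧ (¬(¬(∃n ¬G(n,n)) ∨ ¬(∀q ∀t (¬H(q) ∧ H(t)))) ∨ (∀k ¬H(k)))
Move each ¬ inward, flipping quantifiers it crosses:
  ((∃k H(k)) ∨ (∀n G(n,n)) ∨ (∃q ∃t (H(q) ∨ ¬H(t)))) ∧ ((∃n ¬G(n,n)) ∧ (∀q ∀t (¬H(q) ∧ H(t))) ∨ (∀k ¬H(k)))
Rename bound variables to avoid capture: n↦z1, q↦w, t↦x, k↦s.
  ((∃k H(k)) ∨ (∀n G(n,n)) ∨ (∃q ∃t (H(q) ∨ ¬H(t)))) ∧ ((∃z1 ¬G(z1,z1)) ∧ (∀w ∀x (¬H(w) ∧ H(x))) ∨ (∀s ¬H(s)))
Pull the quantifiers to the front (each side's bound variable is not free in the other side):
  ∃k ∀n ∃q ∃t ∃z1 ∀w ∀x ∀s ((H(k) ∨ G(n,n) ∨ H(q) ∨ ¬H(t)) ∧ (¬G(z1,z1) ∧ ¬H(w) ∧ H(x) ∨ ¬H(s)))
The prefix is ∃k ∀n ∃q ∃t ∃z1 ∀w ∀x ∀s: 4 universal, 4 existential.

4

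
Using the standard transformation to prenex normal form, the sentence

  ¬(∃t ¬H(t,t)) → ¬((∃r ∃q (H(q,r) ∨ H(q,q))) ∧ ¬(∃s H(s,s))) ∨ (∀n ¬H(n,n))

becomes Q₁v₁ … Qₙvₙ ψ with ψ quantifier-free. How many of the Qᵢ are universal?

3

Eliminate → and ↔ using ¬ and ∨.
  ¬¬(∃t ¬H(t,t)) ∨ ¬((∃r ∃q (H(q,r) ∨ H(q,q))) ∧ ¬(∃s H(s,s))) ∨ (∀n ¬H(n,n))
Drive negations inward (¬∀x A ≡ ∃x ¬A, ¬∃x A ≡ ∀x ¬A, De Morgan for ∧/∨):
  (∃t ¬H(t,t)) ∨ (∀r ∀q (¬H(q,r) ∧ ¬H(q,q))) ∨ (∃s H(s,s)) ∨ (∀n ¬H(n,n))
All bound variables are already distinct, so no renaming is needed.
Finally move all quantifiers to the prefix:
  ∃t ∀r ∀q ∃s ∀n (¬H(t,t) ∨ ¬H(q,r) ∧ ¬H(q,q) ∨ H(s,s) ∨ ¬H(n,n))
The prefix is ∃t ∀r ∀q ∃s ∀n: 3 universal, 2 existential.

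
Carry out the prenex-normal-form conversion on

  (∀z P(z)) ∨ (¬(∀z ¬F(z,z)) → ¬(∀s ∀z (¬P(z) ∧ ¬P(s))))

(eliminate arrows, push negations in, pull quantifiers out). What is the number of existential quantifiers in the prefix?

First replace A → B with ¬A ∨ B.
  (∀z P(z)) ∨ ¬¬(∀z ¬F(z,z)) ∨ ¬(∀s ∀z (¬P(z) ∧ ¬P(s)))
Push ¬ through the quantifiers and connectives to reach negation normal form:
  (∀z P(z)) ∨ (∀z ¬F(z,z)) ∨ (∃s ∃z (P(z) ∨ P(s)))
Give each quantifier a distinct variable: z↦w1, z↦y1.
  (∀z P(z)) ∨ (∀w1 ¬F(w1,w1)) ∨ (∃s ∃y1 (P(y1) ∨ P(s)))
Pull the quantifiers to the front (each side's bound variable is not free in the other side):
  ∀z ∀w1 ∃s ∃y1 (P(z) ∨ ¬F(w1,w1) ∨ P(y1) ∨ P(s))
The prefix is ∀z ∀w1 ∃s ∃y1: 2 universal, 2 existential.

2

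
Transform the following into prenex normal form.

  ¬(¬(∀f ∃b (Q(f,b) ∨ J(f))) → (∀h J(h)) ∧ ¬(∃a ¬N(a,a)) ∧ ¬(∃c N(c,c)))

∃f ∀b ∃h ∃a ∃c (¬Q(f,b) ∧ ¬J(f) ∧ (¬J(h) ∨ ¬N(a,a) ∨ N(c,c)))

Eliminate → and ↔ using ¬ and ∨.
  ¬(¬¬(∀f ∃b (Q(f,b) ∨ J(f))) ∨ (∀h J(h)) ∧ ¬(∃a ¬N(a,a)) ∧ ¬(∃c N(c,c)))
Push ¬ through the quantifiers and connectives to reach negation normal form:
  (∃f ∀b (¬Q(f,b) ∧ ¬J(f))) ∧ ((∃h ¬J(h)) ∨ (∃a ¬N(a,a)) ∨ (∃c N(c,c)))
All bound variables are already distinct, so no renaming is needed.
Pull the quantifiers to the front (each side's bound variable is not free in the other side):
  ∃f ∀b ∃h ∃a ∃c (¬Q(f,b) ∧ ¬J(f) ∧ (¬J(h) ∨ ¬N(a,a) ∨ N(c,c)))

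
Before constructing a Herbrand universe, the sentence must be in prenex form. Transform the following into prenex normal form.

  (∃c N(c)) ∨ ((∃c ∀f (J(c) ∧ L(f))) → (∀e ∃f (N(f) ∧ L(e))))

∃c ∀s ∃f ∀e ∃w (N(c) ∨ ¬J(s) ∨ ¬L(f) ∨ N(w) ∧ L(e))

First replace A → B with ¬A ∨ B.
  (∃c N(c)) ∨ ¬(∃c ∀f (J(c) ∧ L(f))) ∨ (∀e ∃f (N(f) ∧ L(e)))
Push ¬ through the quantifiers and connectives to reach negation normal form:
  (∃c N(c)) ∨ (∀c ∃f (¬J(c) ∨ ¬L(f))) ∨ (∀e ∃f (N(f) ∧ L(e)))
Give each quantifier a distinct variable: c↦s, f↦w.
  (∃c N(c)) ∨ (∀s ∃f (¬J(s) ∨ ¬L(f))) ∨ (∀e ∃w (N(w) ∧ L(e)))
Extract every quantifier outward, since the variables are now distinct and don't occur free across branches:
  ∃c ∀s ∃f ∀e ∃w (N(c) ∨ ¬J(s) ∨ ¬L(f) ∨ N(w) ∧ L(e))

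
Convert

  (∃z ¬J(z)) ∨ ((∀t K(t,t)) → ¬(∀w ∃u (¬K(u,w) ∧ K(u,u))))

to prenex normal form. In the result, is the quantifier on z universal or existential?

existential

Rewrite implications/biconditionals: A → B as ¬A ∨ B.
  (∃z ¬J(z)) ∨ ¬(∀t K(t,t)) ∨ ¬(∀w ∃u (¬K(u,w) ∧ K(u,u)))
Move each ¬ inward, flipping quantifiers it crosses:
  (∃z ¬J(z)) ∨ (∃t ¬K(t,t)) ∨ (∃w ∀u (K(u,w) ∨ ¬K(u,u)))
Finally move all quantifiers to the prefix:
  ∃z ∃t ∃w ∀u (¬J(z) ∨ ¬K(t,t) ∨ K(u,w) ∨ ¬K(u,u))
The quantifier ∃z sits under an even number of negations (counting the antecedent side of each →), so it remains existential.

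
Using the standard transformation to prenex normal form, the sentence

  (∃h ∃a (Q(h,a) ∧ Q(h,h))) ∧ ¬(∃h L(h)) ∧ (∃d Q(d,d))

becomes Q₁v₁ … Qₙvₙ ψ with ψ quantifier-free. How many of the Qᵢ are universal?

Push ¬ through the quantifiers and connectives to reach negation normal form:
  (∃h ∃a (Q(h,a) ∧ Q(h,h))) ∧ (∀h ¬L(h)) ∧ (∃d Q(d,d))
Rename bound variables to avoid capture: h↦w1.
  (∃h ∃a (Q(h,a) ∧ Q(h,h))) ∧ (∀w1 ¬L(w1)) ∧ (∃d Q(d,d))
Pull the quantifiers to the front (each side's bound variable is not free in the other side):
  ∃h ∃a ∀w1 ∃d (Q(h,a) ∧ Q(h,h) ∧ ¬L(w1) ∧ Q(d,d))
The prefix is ∃h ∃a ∀w1 ∃d: 1 universal, 3 existential.

1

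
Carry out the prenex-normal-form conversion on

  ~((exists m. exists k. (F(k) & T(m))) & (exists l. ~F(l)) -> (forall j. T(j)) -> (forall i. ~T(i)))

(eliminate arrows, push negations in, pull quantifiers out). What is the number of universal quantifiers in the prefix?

Rewrite implications/biconditionals: A → B as ¬A ∨ B.
  ~(~((exists m. exists k. (F(k) & T(m))) & (exists l. ~F(l))) | ~(forall j. T(j)) | (forall i. ~T(i)))
Push ¬ through the quantifiers and connectives to reach negation normal form:
  (exists m. exists k. (F(k) & T(m))) & (exists l. ~F(l)) & (forall j. T(j)) & (exists i. T(i))
All bound variables are already distinct, so no renaming is needed.
Pull the quantifiers to the front (each side's bound variable is not free in the other side):
  exists m. exists k. exists l. forall j. exists i. (F(k) & T(m) & ~F(l) & T(j) & T(i))
The prefix is exists m exists k exists l forall j exists i: 1 universal, 4 existential.

1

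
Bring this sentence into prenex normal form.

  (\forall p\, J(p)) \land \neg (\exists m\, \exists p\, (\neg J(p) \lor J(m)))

Drive negations inward (¬∀x A ≡ ∃x ¬A, ¬∃x A ≡ ∀x ¬A, De Morgan for ∧/∨):
  (\forall p\, J(p)) \land (\forall m\, \forall p\, (J(p) \land \neg J(m)))
Rename bound variables to avoid capture: p↦w.
  (\forall p\, J(p)) \land (\forall m\, \forall w\, (J(w) \land \neg J(m)))
Pull the quantifiers to the front (each side's bound variable is not free in the other side):
  \forall p\, \forall m\, \forall w\, (J(p) \land J(w) \land \neg J(m))

\forall p\, \forall m\, \forall w\, (J(p) \land J(w) \land \neg J(m))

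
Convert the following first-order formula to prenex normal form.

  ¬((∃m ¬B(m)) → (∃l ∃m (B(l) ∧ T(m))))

Rewrite implications/biconditionals: A → B as ¬A ∨ B.
  ¬(¬(∃m ¬B(m)) ∨ (∃l ∃m (B(l) ∧ T(m))))
Move each ¬ inward, flipping quantifiers it crosses:
  (∃m ¬B(m)) ∧ (∀l ∀m (¬B(l) ∨ ¬T(m)))
Rename bound variables to avoid capture: m↦v.
  (∃m ¬B(m)) ∧ (∀l ∀v (¬B(l) ∨ ¬T(v)))
Finally move all quantifiers to the prefix:
  ∃m ∀l ∀v (¬B(m) ∧ (¬B(l) ∨ ¬T(v)))

∃m ∀l ∀v (¬B(m) ∧ (¬B(l) ∨ ¬T(v)))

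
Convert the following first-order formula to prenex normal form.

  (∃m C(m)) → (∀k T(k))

∀m ∀k (¬C(m) ∨ T(k))

Eliminate → and ↔ using ¬ and ∨.
  ¬(∃m C(m)) ∨ (∀k T(k))
Move each ¬ inward, flipping quantifiers it crosses:
  (∀m ¬C(m)) ∨ (∀k T(k))
Finally move all quantifiers to the prefix:
  ∀m ∀k (¬C(m) ∨ T(k))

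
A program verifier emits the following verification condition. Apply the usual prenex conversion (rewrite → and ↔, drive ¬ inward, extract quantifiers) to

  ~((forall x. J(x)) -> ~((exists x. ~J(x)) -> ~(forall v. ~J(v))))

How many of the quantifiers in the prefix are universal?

2

First replace A → B with ¬A ∨ B.
  ~(~(forall x. J(x)) | ~(~(exists x. ~J(x)) | ~(forall v. ~J(v))))
Drive negations inward (¬∀x A ≡ ∃x ¬A, ¬∃x A ≡ ∀x ¬A, De Morgan for ∧/∨):
  (forall x. J(x)) & ((forall x. J(x)) | (exists v. J(v)))
Standardize variables apart so no two quantifiers bind the same name: x↦w1.
  (forall x. J(x)) & ((forall w1. J(w1)) | (exists v. J(v)))
Extract every quantifier outward, since the variables are now distinct and don't occur free across branches:
  forall x. forall w1. exists v. (J(x) & (J(w1) | J(v)))
The prefix is forall x forall w1 exists v: 2 universal, 1 existential.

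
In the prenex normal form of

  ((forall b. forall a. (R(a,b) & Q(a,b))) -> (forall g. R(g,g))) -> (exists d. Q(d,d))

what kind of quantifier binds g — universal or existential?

Rewrite implications/biconditionals: A → B as ¬A ∨ B.
  ~(~(forall b. forall a. (R(a,b) & Q(a,b))) | (forall g. R(g,g))) | (exists d. Q(d,d))
Push ¬ through the quantifiers and connectives to reach negation normal form:
  (forall b. forall a. (R(a,b) & Q(a,b))) & (exists g. ~R(g,g)) | (exists d. Q(d,d))
Pull the quantifiers to the front (each side's bound variable is not free in the other side):
  forall b. forall a. exists g. exists d. (R(a,b) & Q(a,b) & ~R(g,g) | Q(d,d))
The quantifier forall g sits under an odd number of negations (counting the antecedent side of each →), so it flips to exists g.

existential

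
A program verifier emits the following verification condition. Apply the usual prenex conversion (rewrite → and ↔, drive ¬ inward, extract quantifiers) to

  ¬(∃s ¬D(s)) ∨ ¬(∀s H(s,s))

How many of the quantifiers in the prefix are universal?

1

Push ¬ through the quantifiers and connectives to reach negation normal form:
  (∀s D(s)) ∨ (∃s ¬H(s,s))
Rename bound variables to avoid capture: s↦v.
  (∀s D(s)) ∨ (∃v ¬H(v,v))
Pull the quantifiers to the front (each side's bound variable is not free in the other side):
  ∀s ∃v (D(s) ∨ ¬H(v,v))
The prefix is ∀s ∃v: 1 universal, 1 existential.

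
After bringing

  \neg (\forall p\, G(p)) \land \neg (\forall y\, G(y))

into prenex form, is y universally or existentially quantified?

existential

Push ¬ through the quantifiers and connectives to reach negation normal form:
  (\exists p\, \neg G(p)) \land (\exists y\, \neg G(y))
All bound variables are already distinct, so no renaming is needed.
Extract every quantifier outward, since the variables are now distinct and don't occur free across branches:
  \exists p\, \exists y\, (\neg G(p) \land \neg G(y))
The quantifier \forall y sits under an odd number of negations, so it flips to \exists y.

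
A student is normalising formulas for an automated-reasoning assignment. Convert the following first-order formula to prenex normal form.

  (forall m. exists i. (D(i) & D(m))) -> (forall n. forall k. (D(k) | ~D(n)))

exists m. forall i. forall n. forall k. (~D(i) | ~D(m) | D(k) | ~D(n))

Rewrite implications/biconditionals: A → B as ¬A ∨ B.
  ~(forall m. exists i. (D(i) & D(m))) | (forall n. forall k. (D(k) | ~D(n)))
Drive negations inward (¬∀x A ≡ ∃x ¬A, ¬∃x A ≡ ∀x ¬A, De Morgan for ∧/∨):
  (exists m. forall i. (~D(i) | ~D(m))) | (forall n. forall k. (D(k) | ~D(n)))
All bound variables are already distinct, so no renaming is needed.
Finally move all quantifiers to the prefix:
  exists m. forall i. forall n. forall k. (~D(i) | ~D(m) | D(k) | ~D(n))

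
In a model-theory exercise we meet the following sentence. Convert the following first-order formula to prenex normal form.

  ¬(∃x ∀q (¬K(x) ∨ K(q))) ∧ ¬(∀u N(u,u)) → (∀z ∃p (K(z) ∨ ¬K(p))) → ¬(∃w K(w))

First replace A → B with ¬A ∨ B.
  ¬(¬(∃x ∀q (¬K(x) ∨ K(q))) ∧ ¬(∀u N(u,u))) ∨ ¬(∀z ∃p (K(z) ∨ ¬K(p))) ∨ ¬(∃w K(w))
Push ¬ through the quantifiers and connectives to reach negation normal form:
  (∃x ∀q (¬K(x) ∨ K(q))) ∨ (∀u N(u,u)) ∨ (∃z ∀p (¬K(z) ∧ K(p))) ∨ (∀w ¬K(w))
All bound variables are already distinct, so no renaming is needed.
Extract every quantifier outward, since the variables are now distinct and don't occur free across branches:
  ∃x ∀q ∀u ∃z ∀p ∀w (¬K(x) ∨ K(q) ∨ N(u,u) ∨ ¬K(z) ∧ K(p) ∨ ¬K(w))

∃x ∀q ∀u ∃z ∀p ∀w (¬K(x) ∨ K(q) ∨ N(u,u) ∨ ¬K(z) ∧ K(p) ∨ ¬K(w))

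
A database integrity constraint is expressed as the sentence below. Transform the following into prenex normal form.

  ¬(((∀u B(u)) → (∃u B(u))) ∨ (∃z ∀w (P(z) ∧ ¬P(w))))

∀u ∀u1 ∀z ∃w (B(u) ∧ ¬B(u1) ∧ (¬P(z) ∨ P(w)))

Rewrite implications/biconditionals: A → B as ¬A ∨ B.
  ¬(¬(∀u B(u)) ∨ (∃u B(u)) ∨ (∃z ∀w (P(z) ∧ ¬P(w))))
Push ¬ through the quantifiers and connectives to reach negation normal form:
  (∀u B(u)) ∧ (∀u ¬B(u)) ∧ (∀z ∃w (¬P(z) ∨ P(w)))
Give each quantifier a distinct variable: u↦u1.
  (∀u B(u)) ∧ (∀u1 ¬B(u1)) ∧ (∀z ∃w (¬P(z) ∨ P(w)))
Extract every quantifier outward, since the variables are now distinct and don't occur free across branches:
  ∀u ∀u1 ∀z ∃w (B(u) ∧ ¬B(u1) ∧ (¬P(z) ∨ P(w)))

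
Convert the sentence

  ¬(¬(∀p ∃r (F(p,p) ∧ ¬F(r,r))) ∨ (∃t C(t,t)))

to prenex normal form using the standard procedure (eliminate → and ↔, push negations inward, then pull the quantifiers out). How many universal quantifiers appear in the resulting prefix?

Move each ¬ inward, flipping quantifiers it crosses:
  (∀p ∃r (F(p,p) ∧ ¬F(r,r))) ∧ (∀t ¬C(t,t))
All bound variables are already distinct, so no renaming is needed.
Extract every quantifier outward, since the variables are now distinct and don't occur free across branches:
  ∀p ∃r ∀t (F(p,p) ∧ ¬F(r,r) ∧ ¬C(t,t))
The prefix is ∀p ∃r ∀t: 2 universal, 1 existential.

2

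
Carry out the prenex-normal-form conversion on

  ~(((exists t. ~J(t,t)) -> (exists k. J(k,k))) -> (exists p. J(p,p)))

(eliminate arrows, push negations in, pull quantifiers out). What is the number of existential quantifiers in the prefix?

1

Rewrite implications/biconditionals: A → B as ¬A ∨ B.
  ~(~(~(exists t. ~J(t,t)) | (exists k. J(k,k))) | (exists p. J(p,p)))
Move each ¬ inward, flipping quantifiers it crosses:
  ((forall t. J(t,t)) | (exists k. J(k,k))) & (forall p. ~J(p,p))
All bound variables are already distinct, so no renaming is needed.
Pull the quantifiers to the front (each side's bound variable is not free in the other side):
  forall t. exists k. forall p. ((J(t,t) | J(k,k)) & ~J(p,p))
The prefix is forall t exists k forall p: 2 universal, 1 existential.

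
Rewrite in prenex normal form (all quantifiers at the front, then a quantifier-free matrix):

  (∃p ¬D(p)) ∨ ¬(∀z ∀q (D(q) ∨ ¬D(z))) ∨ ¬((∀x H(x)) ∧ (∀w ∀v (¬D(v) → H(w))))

∃p ∃z ∃q ∃x ∃w ∃v (¬D(p) ∨ ¬D(q) ∧ D(z) ∨ ¬H(x) ∨ ¬D(v) ∧ ¬H(w))

First replace A → B with ¬A ∨ B.
  (∃p ¬D(p)) ∨ ¬(∀z ∀q (D(q) ∨ ¬D(z))) ∨ ¬((∀x H(x)) ∧ (∀w ∀v (¬¬D(v) ∨ H(w))))
Push ¬ through the quantifiers and connectives to reach negation normal form:
  (∃p ¬D(p)) ∨ (∃z ∃q (¬D(q) ∧ D(z))) ∨ (∃x ¬H(x)) ∨ (∃w ∃v (¬D(v) ∧ ¬H(w)))
All bound variables are already distinct, so no renaming is needed.
Extract every quantifier outward, since the variables are now distinct and don't occur free across branches:
  ∃p ∃z ∃q ∃x ∃w ∃v (¬D(p) ∨ ¬D(q) ∧ D(z) ∨ ¬H(x) ∨ ¬D(v) ∧ ¬H(w))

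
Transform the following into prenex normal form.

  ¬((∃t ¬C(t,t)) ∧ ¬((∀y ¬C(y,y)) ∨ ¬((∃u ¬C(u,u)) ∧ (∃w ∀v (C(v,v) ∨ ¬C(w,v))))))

Push ¬ through the quantifiers and connectives to reach negation normal form:
  (∀t C(t,t)) ∨ (∀y ¬C(y,y)) ∨ (∀u C(u,u)) ∨ (∀w ∃v (¬C(v,v) ∧ C(w,v)))
Finally move all quantifiers to the prefix:
  ∀t ∀y ∀u ∀w ∃v (C(t,t) ∨ ¬C(y,y) ∨ C(u,u) ∨ ¬C(v,v) ∧ C(w,v))

∀t ∀y ∀u ∀w ∃v (C(t,t) ∨ ¬C(y,y) ∨ C(u,u) ∨ ¬C(v,v) ∧ C(w,v))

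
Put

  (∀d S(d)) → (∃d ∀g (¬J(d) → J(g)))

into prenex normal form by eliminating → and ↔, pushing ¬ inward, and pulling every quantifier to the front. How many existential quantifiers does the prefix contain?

2

Eliminate → and ↔ using ¬ and ∨.
  ¬(∀d S(d)) ∨ (∃d ∀g (¬¬J(d) ∨ J(g)))
Move each ¬ inward, flipping quantifiers it crosses:
  (∃d ¬S(d)) ∨ (∃d ∀g (J(d) ∨ J(g)))
Standardize variables apart so no two quantifiers bind the same name: d↦c.
  (∃d ¬S(d)) ∨ (∃c ∀g (J(c) ∨ J(g)))
Extract every quantifier outward, since the variables are now distinct and don't occur free across branches:
  ∃d ∃c ∀g (¬S(d) ∨ J(c) ∨ J(g))
The prefix is ∃d ∃c ∀g: 1 universal, 2 existential.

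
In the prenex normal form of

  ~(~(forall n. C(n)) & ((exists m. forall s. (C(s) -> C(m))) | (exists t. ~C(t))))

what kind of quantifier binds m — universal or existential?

universal

Rewrite implications/biconditionals: A → B as ¬A ∨ B.
  ~(~(forall n. C(n)) & ((exists m. forall s. (~C(s) | C(m))) | (exists t. ~C(t))))
Move each ¬ inward, flipping quantifiers it crosses:
  (forall n. C(n)) | (forall m. exists s. (C(s) & ~C(m))) & (forall t. C(t))
Finally move all quantifiers to the prefix:
  forall n. forall m. exists s. forall t. (C(n) | C(s) & ~C(m) & C(t))
The quantifier exists m sits under an odd number of negations (counting the antecedent side of each →), so it flips to forall m.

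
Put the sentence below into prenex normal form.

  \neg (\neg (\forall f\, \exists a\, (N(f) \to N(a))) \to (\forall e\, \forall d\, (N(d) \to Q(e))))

\exists f\, \forall a\, \exists e\, \exists d\, (N(f) \land \neg N(a) \land N(d) \land \neg Q(e))

First replace A → B with ¬A ∨ B.
  \neg (\neg \neg (\forall f\, \exists a\, (\neg N(f) \lor N(a))) \lor (\forall e\, \forall d\, (\neg N(d) \lor Q(e))))
Move each ¬ inward, flipping quantifiers it crosses:
  (\exists f\, \forall a\, (N(f) \land \neg N(a))) \land (\exists e\, \exists d\, (N(d) \land \neg Q(e)))
Finally move all quantifiers to the prefix:
  \exists f\, \forall a\, \exists e\, \exists d\, (N(f) \land \neg N(a) \land N(d) \land \neg Q(e))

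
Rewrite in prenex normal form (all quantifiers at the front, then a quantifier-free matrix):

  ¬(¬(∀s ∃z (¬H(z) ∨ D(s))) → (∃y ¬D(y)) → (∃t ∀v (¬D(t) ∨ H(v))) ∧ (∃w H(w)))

Eliminate → and ↔ using ¬ and ∨.
  ¬(¬¬(∀s ∃z (¬H(z) ∨ D(s))) ∨ ¬(∃y ¬D(y)) ∨ (∃t ∀v (¬D(t) ∨ H(v))) ∧ (∃w H(w)))
Drive negations inward (¬∀x A ≡ ∃x ¬A, ¬∃x A ≡ ∀x ¬A, De Morgan for ∧/∨):
  (∃s ∀z (H(z) ∧ ¬D(s))) ∧ (∃y ¬D(y)) ∧ ((∀t ∃v (D(t) ∧ ¬H(v))) ∨ (∀w ¬H(w)))
All bound variables are already distinct, so no renaming is needed.
Extract every quantifier outward, since the variables are now distinct and don't occur free across branches:
  ∃s ∀z ∃y ∀t ∃v ∀w (H(z) ∧ ¬D(s) ∧ ¬D(y) ∧ (D(t) ∧ ¬H(v) ∨ ¬H(w)))

∃s ∀z ∃y ∀t ∃v ∀w (H(z) ∧ ¬D(s) ∧ ¬D(y) ∧ (D(t) ∧ ¬H(v) ∨ ¬H(w)))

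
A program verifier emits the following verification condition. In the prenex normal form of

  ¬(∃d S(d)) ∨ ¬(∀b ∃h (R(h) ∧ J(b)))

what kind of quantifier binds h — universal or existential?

universal

Move each ¬ inward, flipping quantifiers it crosses:
  (∀d ¬S(d)) ∨ (∃b ∀h (¬R(h) ∨ ¬J(b)))
All bound variables are already distinct, so no renaming is needed.
Extract every quantifier outward, since the variables are now distinct and don't occur free across branches:
  ∀d ∃b ∀h (¬S(d) ∨ ¬R(h) ∨ ¬J(b))
The quantifier ∃h sits under an odd number of negations, so it flips to ∀h.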